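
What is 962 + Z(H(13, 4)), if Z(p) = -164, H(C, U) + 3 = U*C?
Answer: 798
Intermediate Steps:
H(C, U) = -3 + C*U (H(C, U) = -3 + U*C = -3 + C*U)
962 + Z(H(13, 4)) = 962 - 164 = 798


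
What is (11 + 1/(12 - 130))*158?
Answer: 102463/59 ≈ 1736.7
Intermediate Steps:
(11 + 1/(12 - 130))*158 = (11 + 1/(-118))*158 = (11 - 1/118)*158 = (1297/118)*158 = 102463/59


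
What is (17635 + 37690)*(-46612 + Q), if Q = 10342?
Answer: -2006637750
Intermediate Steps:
(17635 + 37690)*(-46612 + Q) = (17635 + 37690)*(-46612 + 10342) = 55325*(-36270) = -2006637750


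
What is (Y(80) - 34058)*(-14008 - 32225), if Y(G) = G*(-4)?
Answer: 1589398074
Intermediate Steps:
Y(G) = -4*G
(Y(80) - 34058)*(-14008 - 32225) = (-4*80 - 34058)*(-14008 - 32225) = (-320 - 34058)*(-46233) = -34378*(-46233) = 1589398074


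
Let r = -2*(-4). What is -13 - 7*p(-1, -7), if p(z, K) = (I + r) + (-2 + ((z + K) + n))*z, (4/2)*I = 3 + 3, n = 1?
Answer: -153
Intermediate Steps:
I = 3 (I = (3 + 3)/2 = (1/2)*6 = 3)
r = 8
p(z, K) = 11 + z*(-1 + K + z) (p(z, K) = (3 + 8) + (-2 + ((z + K) + 1))*z = 11 + (-2 + ((K + z) + 1))*z = 11 + (-2 + (1 + K + z))*z = 11 + (-1 + K + z)*z = 11 + z*(-1 + K + z))
-13 - 7*p(-1, -7) = -13 - 7*(11 + (-1)**2 - 1*(-1) - 7*(-1)) = -13 - 7*(11 + 1 + 1 + 7) = -13 - 7*20 = -13 - 140 = -153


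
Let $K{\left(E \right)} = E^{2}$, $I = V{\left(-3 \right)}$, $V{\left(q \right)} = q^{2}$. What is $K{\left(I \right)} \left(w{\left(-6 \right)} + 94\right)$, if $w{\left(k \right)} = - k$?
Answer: $8100$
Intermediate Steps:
$I = 9$ ($I = \left(-3\right)^{2} = 9$)
$K{\left(I \right)} \left(w{\left(-6 \right)} + 94\right) = 9^{2} \left(\left(-1\right) \left(-6\right) + 94\right) = 81 \left(6 + 94\right) = 81 \cdot 100 = 8100$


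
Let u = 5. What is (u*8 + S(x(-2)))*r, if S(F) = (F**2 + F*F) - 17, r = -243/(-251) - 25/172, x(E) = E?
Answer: 1101151/43172 ≈ 25.506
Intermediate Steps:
r = 35521/43172 (r = -243*(-1/251) - 25*1/172 = 243/251 - 25/172 = 35521/43172 ≈ 0.82278)
S(F) = -17 + 2*F**2 (S(F) = (F**2 + F**2) - 17 = 2*F**2 - 17 = -17 + 2*F**2)
(u*8 + S(x(-2)))*r = (5*8 + (-17 + 2*(-2)**2))*(35521/43172) = (40 + (-17 + 2*4))*(35521/43172) = (40 + (-17 + 8))*(35521/43172) = (40 - 9)*(35521/43172) = 31*(35521/43172) = 1101151/43172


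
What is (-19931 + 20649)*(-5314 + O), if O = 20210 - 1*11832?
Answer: 2199952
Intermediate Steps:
O = 8378 (O = 20210 - 11832 = 8378)
(-19931 + 20649)*(-5314 + O) = (-19931 + 20649)*(-5314 + 8378) = 718*3064 = 2199952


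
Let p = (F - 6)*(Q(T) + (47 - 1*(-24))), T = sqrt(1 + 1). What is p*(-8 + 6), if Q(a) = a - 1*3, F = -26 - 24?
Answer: 7616 + 112*sqrt(2) ≈ 7774.4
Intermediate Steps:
F = -50
T = sqrt(2) ≈ 1.4142
Q(a) = -3 + a (Q(a) = a - 3 = -3 + a)
p = -3808 - 56*sqrt(2) (p = (-50 - 6)*((-3 + sqrt(2)) + (47 - 1*(-24))) = -56*((-3 + sqrt(2)) + (47 + 24)) = -56*((-3 + sqrt(2)) + 71) = -56*(68 + sqrt(2)) = -3808 - 56*sqrt(2) ≈ -3887.2)
p*(-8 + 6) = (-3808 - 56*sqrt(2))*(-8 + 6) = (-3808 - 56*sqrt(2))*(-2) = 7616 + 112*sqrt(2)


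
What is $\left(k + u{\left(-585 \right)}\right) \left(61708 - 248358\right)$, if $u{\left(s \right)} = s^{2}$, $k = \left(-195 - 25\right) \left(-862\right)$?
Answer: $-99272602250$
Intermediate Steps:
$k = 189640$ ($k = \left(-220\right) \left(-862\right) = 189640$)
$\left(k + u{\left(-585 \right)}\right) \left(61708 - 248358\right) = \left(189640 + \left(-585\right)^{2}\right) \left(61708 - 248358\right) = \left(189640 + 342225\right) \left(-186650\right) = 531865 \left(-186650\right) = -99272602250$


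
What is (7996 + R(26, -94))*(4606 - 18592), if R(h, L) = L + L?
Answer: -109202688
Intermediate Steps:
R(h, L) = 2*L
(7996 + R(26, -94))*(4606 - 18592) = (7996 + 2*(-94))*(4606 - 18592) = (7996 - 188)*(-13986) = 7808*(-13986) = -109202688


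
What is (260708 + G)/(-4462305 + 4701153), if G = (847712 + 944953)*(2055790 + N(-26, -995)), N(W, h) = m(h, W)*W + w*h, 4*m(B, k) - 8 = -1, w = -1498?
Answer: 12714493167901/477696 ≈ 2.6616e+7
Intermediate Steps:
m(B, k) = 7/4 (m(B, k) = 2 + (¼)*(-1) = 2 - ¼ = 7/4)
N(W, h) = -1498*h + 7*W/4 (N(W, h) = 7*W/4 - 1498*h = -1498*h + 7*W/4)
G = 12714492646485/2 (G = (847712 + 944953)*(2055790 + (-1498*(-995) + (7/4)*(-26))) = 1792665*(2055790 + (1490510 - 91/2)) = 1792665*(2055790 + 2980929/2) = 1792665*(7092509/2) = 12714492646485/2 ≈ 6.3572e+12)
(260708 + G)/(-4462305 + 4701153) = (260708 + 12714492646485/2)/(-4462305 + 4701153) = (12714493167901/2)/238848 = (12714493167901/2)*(1/238848) = 12714493167901/477696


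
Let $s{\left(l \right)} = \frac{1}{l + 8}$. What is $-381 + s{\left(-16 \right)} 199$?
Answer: $- \frac{3247}{8} \approx -405.88$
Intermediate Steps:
$s{\left(l \right)} = \frac{1}{8 + l}$
$-381 + s{\left(-16 \right)} 199 = -381 + \frac{1}{8 - 16} \cdot 199 = -381 + \frac{1}{-8} \cdot 199 = -381 - \frac{199}{8} = - \frac{3247}{8}$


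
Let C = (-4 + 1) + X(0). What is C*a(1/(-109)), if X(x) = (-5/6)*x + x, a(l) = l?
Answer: 3/109 ≈ 0.027523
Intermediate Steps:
X(x) = x/6 (X(x) = (-5*1/6)*x + x = -5*x/6 + x = x/6)
C = -3 (C = (-4 + 1) + (1/6)*0 = -3 + 0 = -3)
C*a(1/(-109)) = -3/(-109) = -3*(-1/109) = 3/109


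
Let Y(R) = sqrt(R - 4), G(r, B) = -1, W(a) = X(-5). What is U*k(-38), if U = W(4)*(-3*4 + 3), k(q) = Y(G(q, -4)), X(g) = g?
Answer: 45*I*sqrt(5) ≈ 100.62*I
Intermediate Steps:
W(a) = -5
Y(R) = sqrt(-4 + R)
k(q) = I*sqrt(5) (k(q) = sqrt(-4 - 1) = sqrt(-5) = I*sqrt(5))
U = 45 (U = -5*(-3*4 + 3) = -5*(-12 + 3) = -5*(-9) = 45)
U*k(-38) = 45*(I*sqrt(5)) = 45*I*sqrt(5)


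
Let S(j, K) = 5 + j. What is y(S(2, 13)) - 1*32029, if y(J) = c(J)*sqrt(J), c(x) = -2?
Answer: -32029 - 2*sqrt(7) ≈ -32034.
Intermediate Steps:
y(J) = -2*sqrt(J)
y(S(2, 13)) - 1*32029 = -2*sqrt(5 + 2) - 1*32029 = -2*sqrt(7) - 32029 = -32029 - 2*sqrt(7)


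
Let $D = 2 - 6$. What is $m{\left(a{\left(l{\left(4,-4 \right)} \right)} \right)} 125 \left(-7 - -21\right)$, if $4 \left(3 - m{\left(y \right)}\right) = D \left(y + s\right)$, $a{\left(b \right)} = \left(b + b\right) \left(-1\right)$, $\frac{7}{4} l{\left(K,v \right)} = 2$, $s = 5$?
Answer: $10000$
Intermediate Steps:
$l{\left(K,v \right)} = \frac{8}{7}$ ($l{\left(K,v \right)} = \frac{4}{7} \cdot 2 = \frac{8}{7}$)
$D = -4$ ($D = 2 - 6 = -4$)
$a{\left(b \right)} = - 2 b$ ($a{\left(b \right)} = 2 b \left(-1\right) = - 2 b$)
$m{\left(y \right)} = 8 + y$ ($m{\left(y \right)} = 3 - \frac{\left(-4\right) \left(y + 5\right)}{4} = 3 - \frac{\left(-4\right) \left(5 + y\right)}{4} = 3 - \frac{-20 - 4 y}{4} = 3 + \left(5 + y\right) = 8 + y$)
$m{\left(a{\left(l{\left(4,-4 \right)} \right)} \right)} 125 \left(-7 - -21\right) = \left(8 - \frac{16}{7}\right) 125 \left(-7 - -21\right) = \left(8 - \frac{16}{7}\right) 125 \left(-7 + 21\right) = \frac{40}{7} \cdot 125 \cdot 14 = \frac{5000}{7} \cdot 14 = 10000$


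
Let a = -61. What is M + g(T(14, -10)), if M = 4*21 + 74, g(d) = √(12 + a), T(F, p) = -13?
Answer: 158 + 7*I ≈ 158.0 + 7.0*I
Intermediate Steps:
g(d) = 7*I (g(d) = √(12 - 61) = √(-49) = 7*I)
M = 158 (M = 84 + 74 = 158)
M + g(T(14, -10)) = 158 + 7*I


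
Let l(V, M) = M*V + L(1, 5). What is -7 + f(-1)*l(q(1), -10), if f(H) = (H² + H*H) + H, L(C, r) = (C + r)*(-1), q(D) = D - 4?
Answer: 17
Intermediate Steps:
q(D) = -4 + D
L(C, r) = -C - r
f(H) = H + 2*H² (f(H) = (H² + H²) + H = 2*H² + H = H + 2*H²)
l(V, M) = -6 + M*V (l(V, M) = M*V + (-1*1 - 1*5) = M*V + (-1 - 5) = M*V - 6 = -6 + M*V)
-7 + f(-1)*l(q(1), -10) = -7 + (-(1 + 2*(-1)))*(-6 - 10*(-4 + 1)) = -7 + (-(1 - 2))*(-6 - 10*(-3)) = -7 + (-1*(-1))*(-6 + 30) = -7 + 1*24 = -7 + 24 = 17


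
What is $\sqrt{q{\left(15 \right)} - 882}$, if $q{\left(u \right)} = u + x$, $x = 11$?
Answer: $2 i \sqrt{214} \approx 29.257 i$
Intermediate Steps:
$q{\left(u \right)} = 11 + u$ ($q{\left(u \right)} = u + 11 = 11 + u$)
$\sqrt{q{\left(15 \right)} - 882} = \sqrt{\left(11 + 15\right) - 882} = \sqrt{26 - 882} = \sqrt{-856} = 2 i \sqrt{214}$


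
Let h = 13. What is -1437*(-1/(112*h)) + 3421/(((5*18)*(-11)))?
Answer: -161743/65520 ≈ -2.4686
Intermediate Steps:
-1437*(-1/(112*h)) + 3421/(((5*18)*(-11))) = -1437/((8*13)*(-14)) + 3421/(((5*18)*(-11))) = -1437/(104*(-14)) + 3421/((90*(-11))) = -1437/(-1456) + 3421/(-990) = -1437*(-1/1456) + 3421*(-1/990) = 1437/1456 - 311/90 = -161743/65520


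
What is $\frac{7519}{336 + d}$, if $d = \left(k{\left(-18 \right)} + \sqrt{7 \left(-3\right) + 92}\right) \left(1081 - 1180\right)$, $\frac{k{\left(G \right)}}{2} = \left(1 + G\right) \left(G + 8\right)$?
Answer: $- \frac{83521052}{369931035} + \frac{82709 \sqrt{71}}{123310345} \approx -0.22012$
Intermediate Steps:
$k{\left(G \right)} = 2 \left(1 + G\right) \left(8 + G\right)$ ($k{\left(G \right)} = 2 \left(1 + G\right) \left(G + 8\right) = 2 \left(1 + G\right) \left(8 + G\right)$)
$d = -33660 - 99 \sqrt{71}$ ($d = \left(\left(16 + 2 \left(-18\right)^{2} + 18 \left(-18\right)\right) + \sqrt{7 \left(-3\right) + 92}\right) \left(1081 - 1180\right) = \left(\left(16 + 2 \cdot 324 - 324\right) + \sqrt{-21 + 92}\right) \left(-99\right) = \left(\left(16 + 648 - 324\right) + \sqrt{71}\right) \left(-99\right) = \left(340 + \sqrt{71}\right) \left(-99\right) = -33660 - 99 \sqrt{71} \approx -34494.0$)
$\frac{7519}{336 + d} = \frac{7519}{336 - \left(33660 + 99 \sqrt{71}\right)} = \frac{7519}{-33324 - 99 \sqrt{71}}$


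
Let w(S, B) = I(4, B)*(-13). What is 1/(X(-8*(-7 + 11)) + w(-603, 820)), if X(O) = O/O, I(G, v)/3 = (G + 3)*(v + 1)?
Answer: -1/224132 ≈ -4.4617e-6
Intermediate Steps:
I(G, v) = 3*(1 + v)*(3 + G) (I(G, v) = 3*((G + 3)*(v + 1)) = 3*((3 + G)*(1 + v)) = 3*((1 + v)*(3 + G)) = 3*(1 + v)*(3 + G))
w(S, B) = -273 - 273*B (w(S, B) = (9 + 3*4 + 9*B + 3*4*B)*(-13) = (9 + 12 + 9*B + 12*B)*(-13) = (21 + 21*B)*(-13) = -273 - 273*B)
X(O) = 1
1/(X(-8*(-7 + 11)) + w(-603, 820)) = 1/(1 + (-273 - 273*820)) = 1/(1 + (-273 - 223860)) = 1/(1 - 224133) = 1/(-224132) = -1/224132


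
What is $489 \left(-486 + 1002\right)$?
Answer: $252324$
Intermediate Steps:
$489 \left(-486 + 1002\right) = 489 \cdot 516 = 252324$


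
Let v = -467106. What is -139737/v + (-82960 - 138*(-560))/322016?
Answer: 220543686/783414613 ≈ 0.28152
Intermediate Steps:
-139737/v + (-82960 - 138*(-560))/322016 = -139737/(-467106) + (-82960 - 138*(-560))/322016 = -139737*(-1/467106) + (-82960 - 1*(-77280))*(1/322016) = 46579/155702 + (-82960 + 77280)*(1/322016) = 46579/155702 - 5680*1/322016 = 46579/155702 - 355/20126 = 220543686/783414613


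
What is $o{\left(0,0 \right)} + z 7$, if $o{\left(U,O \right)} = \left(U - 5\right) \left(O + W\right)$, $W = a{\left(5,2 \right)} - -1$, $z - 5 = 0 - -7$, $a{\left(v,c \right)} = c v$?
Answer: $29$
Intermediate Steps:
$z = 12$ ($z = 5 + \left(0 - -7\right) = 5 + \left(0 + 7\right) = 5 + 7 = 12$)
$W = 11$ ($W = 2 \cdot 5 - -1 = 10 + 1 = 11$)
$o{\left(U,O \right)} = \left(-5 + U\right) \left(11 + O\right)$ ($o{\left(U,O \right)} = \left(U - 5\right) \left(O + 11\right) = \left(-5 + U\right) \left(11 + O\right)$)
$o{\left(0,0 \right)} + z 7 = \left(-55 - 0 + 11 \cdot 0 + 0 \cdot 0\right) + 12 \cdot 7 = \left(-55 + 0 + 0 + 0\right) + 84 = -55 + 84 = 29$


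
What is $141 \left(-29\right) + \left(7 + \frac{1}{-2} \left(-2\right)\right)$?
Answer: $-4081$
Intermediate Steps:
$141 \left(-29\right) + \left(7 + \frac{1}{-2} \left(-2\right)\right) = -4089 + \left(7 - -1\right) = -4089 + \left(7 + 1\right) = -4089 + 8 = -4081$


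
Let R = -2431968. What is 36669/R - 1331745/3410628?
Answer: -93439598397/230403837664 ≈ -0.40555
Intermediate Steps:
36669/R - 1331745/3410628 = 36669/(-2431968) - 1331745/3410628 = 36669*(-1/2431968) - 1331745*1/3410628 = -12223/810656 - 443915/1136876 = -93439598397/230403837664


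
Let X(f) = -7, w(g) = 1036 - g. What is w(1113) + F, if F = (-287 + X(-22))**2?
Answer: 86359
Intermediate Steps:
F = 86436 (F = (-287 - 7)**2 = (-294)**2 = 86436)
w(1113) + F = (1036 - 1*1113) + 86436 = (1036 - 1113) + 86436 = -77 + 86436 = 86359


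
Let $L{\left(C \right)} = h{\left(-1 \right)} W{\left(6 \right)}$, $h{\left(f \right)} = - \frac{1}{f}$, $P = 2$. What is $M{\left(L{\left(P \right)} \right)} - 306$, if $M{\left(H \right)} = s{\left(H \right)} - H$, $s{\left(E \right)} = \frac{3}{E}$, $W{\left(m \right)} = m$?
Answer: $- \frac{623}{2} \approx -311.5$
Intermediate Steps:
$L{\left(C \right)} = 6$ ($L{\left(C \right)} = - \frac{1}{-1} \cdot 6 = \left(-1\right) \left(-1\right) 6 = 1 \cdot 6 = 6$)
$M{\left(H \right)} = - H + \frac{3}{H}$ ($M{\left(H \right)} = \frac{3}{H} - H = - H + \frac{3}{H}$)
$M{\left(L{\left(P \right)} \right)} - 306 = \left(\left(-1\right) 6 + \frac{3}{6}\right) - 306 = \left(-6 + 3 \cdot \frac{1}{6}\right) - 306 = \left(-6 + \frac{1}{2}\right) - 306 = - \frac{11}{2} - 306 = - \frac{623}{2}$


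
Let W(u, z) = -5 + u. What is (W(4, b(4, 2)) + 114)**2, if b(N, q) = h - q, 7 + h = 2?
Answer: 12769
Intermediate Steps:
h = -5 (h = -7 + 2 = -5)
b(N, q) = -5 - q
(W(4, b(4, 2)) + 114)**2 = ((-5 + 4) + 114)**2 = (-1 + 114)**2 = 113**2 = 12769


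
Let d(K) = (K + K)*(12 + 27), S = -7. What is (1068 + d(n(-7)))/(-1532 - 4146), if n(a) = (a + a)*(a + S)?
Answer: -8178/2839 ≈ -2.8806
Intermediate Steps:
n(a) = 2*a*(-7 + a) (n(a) = (a + a)*(a - 7) = (2*a)*(-7 + a) = 2*a*(-7 + a))
d(K) = 78*K (d(K) = (2*K)*39 = 78*K)
(1068 + d(n(-7)))/(-1532 - 4146) = (1068 + 78*(2*(-7)*(-7 - 7)))/(-1532 - 4146) = (1068 + 78*(2*(-7)*(-14)))/(-5678) = (1068 + 78*196)*(-1/5678) = (1068 + 15288)*(-1/5678) = 16356*(-1/5678) = -8178/2839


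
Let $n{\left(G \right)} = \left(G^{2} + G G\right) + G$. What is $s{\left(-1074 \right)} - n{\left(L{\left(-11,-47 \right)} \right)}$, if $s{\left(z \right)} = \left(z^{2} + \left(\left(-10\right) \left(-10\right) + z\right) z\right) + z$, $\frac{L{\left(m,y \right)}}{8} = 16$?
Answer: $2165582$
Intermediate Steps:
$L{\left(m,y \right)} = 128$ ($L{\left(m,y \right)} = 8 \cdot 16 = 128$)
$s{\left(z \right)} = z + z^{2} + z \left(100 + z\right)$ ($s{\left(z \right)} = \left(z^{2} + \left(100 + z\right) z\right) + z = \left(z^{2} + z \left(100 + z\right)\right) + z = z + z^{2} + z \left(100 + z\right)$)
$n{\left(G \right)} = G + 2 G^{2}$ ($n{\left(G \right)} = \left(G^{2} + G^{2}\right) + G = 2 G^{2} + G = G + 2 G^{2}$)
$s{\left(-1074 \right)} - n{\left(L{\left(-11,-47 \right)} \right)} = - 1074 \left(101 + 2 \left(-1074\right)\right) - 128 \left(1 + 2 \cdot 128\right) = - 1074 \left(101 - 2148\right) - 128 \left(1 + 256\right) = \left(-1074\right) \left(-2047\right) - 128 \cdot 257 = 2198478 - 32896 = 2165582$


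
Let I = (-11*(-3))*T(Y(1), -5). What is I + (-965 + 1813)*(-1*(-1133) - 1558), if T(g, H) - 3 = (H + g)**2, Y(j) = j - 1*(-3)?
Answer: -360268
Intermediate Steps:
Y(j) = 3 + j (Y(j) = j + 3 = 3 + j)
T(g, H) = 3 + (H + g)**2
I = 132 (I = (-11*(-3))*(3 + (-5 + (3 + 1))**2) = 33*(3 + (-5 + 4)**2) = 33*(3 + (-1)**2) = 33*(3 + 1) = 33*4 = 132)
I + (-965 + 1813)*(-1*(-1133) - 1558) = 132 + (-965 + 1813)*(-1*(-1133) - 1558) = 132 + 848*(1133 - 1558) = 132 + 848*(-425) = 132 - 360400 = -360268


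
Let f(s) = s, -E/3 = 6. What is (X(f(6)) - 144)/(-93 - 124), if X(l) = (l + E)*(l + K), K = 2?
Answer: 240/217 ≈ 1.1060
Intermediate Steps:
E = -18 (E = -3*6 = -18)
X(l) = (-18 + l)*(2 + l) (X(l) = (l - 18)*(l + 2) = (-18 + l)*(2 + l))
(X(f(6)) - 144)/(-93 - 124) = ((-36 + 6**2 - 16*6) - 144)/(-93 - 124) = ((-36 + 36 - 96) - 144)/(-217) = (-96 - 144)*(-1/217) = -240*(-1/217) = 240/217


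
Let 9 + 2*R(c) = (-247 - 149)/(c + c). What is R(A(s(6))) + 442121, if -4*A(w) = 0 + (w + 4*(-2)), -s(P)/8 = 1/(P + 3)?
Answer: 8841439/20 ≈ 4.4207e+5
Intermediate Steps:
s(P) = -8/(3 + P) (s(P) = -8/(P + 3) = -8/(3 + P))
A(w) = 2 - w/4 (A(w) = -(0 + (w + 4*(-2)))/4 = -(0 + (w - 8))/4 = -(0 + (-8 + w))/4 = -(-8 + w)/4 = 2 - w/4)
R(c) = -9/2 - 99/c (R(c) = -9/2 + ((-247 - 149)/(c + c))/2 = -9/2 + (-396*1/(2*c))/2 = -9/2 + (-198/c)/2 = -9/2 - 99/c)
R(A(s(6))) + 442121 = (-9/2 - 99/(2 - (-2)/(3 + 6))) + 442121 = (-9/2 - 99/(2 - (-2)/9)) + 442121 = (-9/2 - 99/(2 - ¼*(-8/9))) + 442121 = (-9/2 - 99/(2 + 2/9)) + 442121 = (-9/2 - 99/20/9) + 442121 = (-9/2 - 99*9/20) + 442121 = (-9/2 - 891/20) + 442121 = -981/20 + 442121 = 8841439/20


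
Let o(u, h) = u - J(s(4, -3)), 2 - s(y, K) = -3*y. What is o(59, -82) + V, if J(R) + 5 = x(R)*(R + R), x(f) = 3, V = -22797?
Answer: -22817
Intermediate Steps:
s(y, K) = 2 + 3*y (s(y, K) = 2 - (-3)*y = 2 + 3*y)
J(R) = -5 + 6*R (J(R) = -5 + 3*(R + R) = -5 + 3*(2*R) = -5 + 6*R)
o(u, h) = -79 + u (o(u, h) = u - (-5 + 6*(2 + 3*4)) = u - (-5 + 6*(2 + 12)) = u - (-5 + 6*14) = u - (-5 + 84) = u - 1*79 = u - 79 = -79 + u)
o(59, -82) + V = (-79 + 59) - 22797 = -20 - 22797 = -22817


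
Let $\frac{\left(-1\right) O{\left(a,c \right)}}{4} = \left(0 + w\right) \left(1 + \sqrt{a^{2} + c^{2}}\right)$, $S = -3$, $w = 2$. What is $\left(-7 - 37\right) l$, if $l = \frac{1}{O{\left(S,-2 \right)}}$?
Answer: $- \frac{11}{24} + \frac{11 \sqrt{13}}{24} \approx 1.1942$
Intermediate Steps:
$O{\left(a,c \right)} = -8 - 8 \sqrt{a^{2} + c^{2}}$ ($O{\left(a,c \right)} = - 4 \left(0 + 2\right) \left(1 + \sqrt{a^{2} + c^{2}}\right) = - 4 \cdot 2 \left(1 + \sqrt{a^{2} + c^{2}}\right) = - 4 \left(2 + 2 \sqrt{a^{2} + c^{2}}\right) = -8 - 8 \sqrt{a^{2} + c^{2}}$)
$l = \frac{1}{-8 - 8 \sqrt{13}}$ ($l = \frac{1}{-8 - 8 \sqrt{\left(-3\right)^{2} + \left(-2\right)^{2}}} = \frac{1}{-8 - 8 \sqrt{9 + 4}} = \frac{1}{-8 - 8 \sqrt{13}} \approx -0.027141$)
$\left(-7 - 37\right) l = \left(-7 - 37\right) \left(\frac{1}{96} - \frac{\sqrt{13}}{96}\right) = - 44 \left(\frac{1}{96} - \frac{\sqrt{13}}{96}\right) = - \frac{11}{24} + \frac{11 \sqrt{13}}{24}$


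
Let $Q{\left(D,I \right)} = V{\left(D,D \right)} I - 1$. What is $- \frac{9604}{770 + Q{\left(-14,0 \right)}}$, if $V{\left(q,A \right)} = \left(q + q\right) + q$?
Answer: $- \frac{9604}{769} \approx -12.489$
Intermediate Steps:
$V{\left(q,A \right)} = 3 q$ ($V{\left(q,A \right)} = 2 q + q = 3 q$)
$Q{\left(D,I \right)} = -1 + 3 D I$ ($Q{\left(D,I \right)} = 3 D I - 1 = -1 + 3 D I$)
$- \frac{9604}{770 + Q{\left(-14,0 \right)}} = - \frac{9604}{770 - \left(1 + 42 \cdot 0\right)} = - \frac{9604}{770 + \left(-1 + 0\right)} = - \frac{9604}{770 - 1} = - \frac{9604}{769}$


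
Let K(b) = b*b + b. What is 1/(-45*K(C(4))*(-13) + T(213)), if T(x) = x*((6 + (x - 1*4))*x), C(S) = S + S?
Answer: 1/9796455 ≈ 1.0208e-7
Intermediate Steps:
C(S) = 2*S
K(b) = b + b² (K(b) = b² + b = b + b²)
T(x) = x²*(2 + x) (T(x) = x*((6 + (x - 4))*x) = x*((6 + (-4 + x))*x) = x*((2 + x)*x) = x*(x*(2 + x)) = x²*(2 + x))
1/(-45*K(C(4))*(-13) + T(213)) = 1/(-45*2*4*(1 + 2*4)*(-13) + 213²*(2 + 213)) = 1/(-360*(1 + 8)*(-13) + 45369*215) = 1/(-360*9*(-13) + 9754335) = 1/(-45*72*(-13) + 9754335) = 1/(-3240*(-13) + 9754335) = 1/(42120 + 9754335) = 1/9796455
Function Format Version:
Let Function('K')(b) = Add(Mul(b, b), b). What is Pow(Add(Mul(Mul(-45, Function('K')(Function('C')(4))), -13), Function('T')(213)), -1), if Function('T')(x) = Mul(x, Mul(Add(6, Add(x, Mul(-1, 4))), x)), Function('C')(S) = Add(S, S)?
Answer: Rational(1, 9796455) ≈ 1.0208e-7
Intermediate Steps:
Function('C')(S) = Mul(2, S)
Function('K')(b) = Add(b, Pow(b, 2)) (Function('K')(b) = Add(Pow(b, 2), b) = Add(b, Pow(b, 2)))
Function('T')(x) = Mul(Pow(x, 2), Add(2, x)) (Function('T')(x) = Mul(x, Mul(Add(6, Add(x, -4)), x)) = Mul(x, Mul(Add(6, Add(-4, x)), x)) = Mul(x, Mul(Add(2, x), x)) = Mul(x, Mul(x, Add(2, x))) = Mul(Pow(x, 2), Add(2, x)))
Pow(Add(Mul(Mul(-45, Function('K')(Function('C')(4))), -13), Function('T')(213)), -1) = Pow(Add(Mul(Mul(-45, Mul(Mul(2, 4), Add(1, Mul(2, 4)))), -13), Mul(Pow(213, 2), Add(2, 213))), -1) = Pow(Add(Mul(Mul(-45, Mul(8, Add(1, 8))), -13), Mul(45369, 215)), -1) = Pow(Add(Mul(Mul(-45, Mul(8, 9)), -13), 9754335), -1) = Pow(Add(Mul(Mul(-45, 72), -13), 9754335), -1) = Pow(Add(Mul(-3240, -13), 9754335), -1) = Pow(Add(42120, 9754335), -1) = Pow(9796455, -1) = Rational(1, 9796455)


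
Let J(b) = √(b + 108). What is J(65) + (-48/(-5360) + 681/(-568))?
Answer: -226431/190280 + √173 ≈ 11.963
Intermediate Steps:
J(b) = √(108 + b)
J(65) + (-48/(-5360) + 681/(-568)) = √(108 + 65) + (-48/(-5360) + 681/(-568)) = √173 + (-48*(-1/5360) + 681*(-1/568)) = √173 + (3/335 - 681/568) = √173 - 226431/190280 = -226431/190280 + √173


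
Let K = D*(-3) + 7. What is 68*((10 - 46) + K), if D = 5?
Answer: -2992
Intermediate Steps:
K = -8 (K = 5*(-3) + 7 = -15 + 7 = -8)
68*((10 - 46) + K) = 68*((10 - 46) - 8) = 68*(-36 - 8) = 68*(-44) = -2992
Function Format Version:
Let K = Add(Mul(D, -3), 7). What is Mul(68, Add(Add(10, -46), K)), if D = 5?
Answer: -2992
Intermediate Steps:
K = -8 (K = Add(Mul(5, -3), 7) = Add(-15, 7) = -8)
Mul(68, Add(Add(10, -46), K)) = Mul(68, Add(Add(10, -46), -8)) = Mul(68, Add(-36, -8)) = Mul(68, -44) = -2992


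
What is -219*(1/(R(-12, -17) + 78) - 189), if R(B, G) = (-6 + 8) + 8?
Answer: 3642189/88 ≈ 41389.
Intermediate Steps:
R(B, G) = 10 (R(B, G) = 2 + 8 = 10)
-219*(1/(R(-12, -17) + 78) - 189) = -219*(1/(10 + 78) - 189) = -219*(1/88 - 189) = -219*(-16631/88) = 3642189/88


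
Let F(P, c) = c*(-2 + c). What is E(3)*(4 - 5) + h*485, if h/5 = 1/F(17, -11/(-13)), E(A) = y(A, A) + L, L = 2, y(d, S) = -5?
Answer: -81866/33 ≈ -2480.8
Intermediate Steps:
E(A) = -3 (E(A) = -5 + 2 = -3)
h = -169/33 (h = 5/(((-11/(-13))*(-2 - 11/(-13)))) = 5/(((-11*(-1/13))*(-2 - 11*(-1/13)))) = 5/((11*(-2 + 11/13)/13)) = 5/(((11/13)*(-15/13))) = 5/(-165/169) = 5*(-169/165) = -169/33 ≈ -5.1212)
E(3)*(4 - 5) + h*485 = -3*(4 - 5) - 169/33*485 = -3*(-1) - 81965/33 = 3 - 81965/33 = -81866/33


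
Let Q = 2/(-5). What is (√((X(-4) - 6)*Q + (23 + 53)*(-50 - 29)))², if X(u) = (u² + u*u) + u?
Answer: -30064/5 ≈ -6012.8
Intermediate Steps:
X(u) = u + 2*u² (X(u) = (u² + u²) + u = 2*u² + u = u + 2*u²)
Q = -⅖ (Q = 2*(-⅕) = -⅖ ≈ -0.40000)
(√((X(-4) - 6)*Q + (23 + 53)*(-50 - 29)))² = (√((-4*(1 + 2*(-4)) - 6)*(-⅖) + (23 + 53)*(-50 - 29)))² = (√((-4*(1 - 8) - 6)*(-⅖) + 76*(-79)))² = (√((-4*(-7) - 6)*(-⅖) - 6004))² = (√((28 - 6)*(-⅖) - 6004))² = (√(22*(-⅖) - 6004))² = (√(-44/5 - 6004))² = (√(-30064/5))² = (4*I*√9395/5)² = -30064/5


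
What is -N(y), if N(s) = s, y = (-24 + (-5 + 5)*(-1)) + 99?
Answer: -75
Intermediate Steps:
y = 75 (y = (-24 + 0*(-1)) + 99 = (-24 + 0) + 99 = -24 + 99 = 75)
-N(y) = -1*75 = -75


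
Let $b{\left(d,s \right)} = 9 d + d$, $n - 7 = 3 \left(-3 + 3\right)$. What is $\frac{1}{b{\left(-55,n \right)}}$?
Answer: $- \frac{1}{550} \approx -0.0018182$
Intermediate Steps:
$n = 7$ ($n = 7 + 3 \left(-3 + 3\right) = 7 + 3 \cdot 0 = 7 + 0 = 7$)
$b{\left(d,s \right)} = 10 d$
$\frac{1}{b{\left(-55,n \right)}} = \frac{1}{10 \left(-55\right)} = \frac{1}{-550} = - \frac{1}{550}$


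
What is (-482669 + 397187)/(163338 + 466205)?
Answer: -85482/629543 ≈ -0.13578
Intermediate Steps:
(-482669 + 397187)/(163338 + 466205) = -85482/629543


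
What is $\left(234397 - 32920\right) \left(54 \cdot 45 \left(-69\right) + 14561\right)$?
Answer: $-30847941993$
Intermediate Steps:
$\left(234397 - 32920\right) \left(54 \cdot 45 \left(-69\right) + 14561\right) = 201477 \left(2430 \left(-69\right) + 14561\right) = 201477 \left(-167670 + 14561\right) = 201477 \left(-153109\right) = -30847941993$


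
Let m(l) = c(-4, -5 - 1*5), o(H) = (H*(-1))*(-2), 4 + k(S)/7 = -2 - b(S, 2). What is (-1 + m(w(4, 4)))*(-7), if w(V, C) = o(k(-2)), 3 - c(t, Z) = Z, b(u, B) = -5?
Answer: -84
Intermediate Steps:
k(S) = -7 (k(S) = -28 + 7*(-2 - 1*(-5)) = -28 + 7*(-2 + 5) = -28 + 7*3 = -28 + 21 = -7)
o(H) = 2*H (o(H) = -H*(-2) = 2*H)
c(t, Z) = 3 - Z
w(V, C) = -14 (w(V, C) = 2*(-7) = -14)
m(l) = 13 (m(l) = 3 - (-5 - 1*5) = 3 - (-5 - 5) = 3 - 1*(-10) = 3 + 10 = 13)
(-1 + m(w(4, 4)))*(-7) = (-1 + 13)*(-7) = 12*(-7) = -84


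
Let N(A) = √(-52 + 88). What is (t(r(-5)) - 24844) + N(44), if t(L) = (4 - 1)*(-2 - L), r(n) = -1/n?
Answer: -124223/5 ≈ -24845.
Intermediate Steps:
t(L) = -6 - 3*L (t(L) = 3*(-2 - L) = -6 - 3*L)
N(A) = 6 (N(A) = √36 = 6)
(t(r(-5)) - 24844) + N(44) = ((-6 - (-3)/(-5)) - 24844) + 6 = ((-6 - (-3)*(-1)/5) - 24844) + 6 = ((-6 - 3*⅕) - 24844) + 6 = ((-6 - ⅗) - 24844) + 6 = (-33/5 - 24844) + 6 = -124253/5 + 6 = -124223/5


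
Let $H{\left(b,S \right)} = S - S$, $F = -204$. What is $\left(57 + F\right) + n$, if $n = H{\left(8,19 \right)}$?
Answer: $-147$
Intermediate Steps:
$H{\left(b,S \right)} = 0$
$n = 0$
$\left(57 + F\right) + n = \left(57 - 204\right) + 0 = -147 + 0 = -147$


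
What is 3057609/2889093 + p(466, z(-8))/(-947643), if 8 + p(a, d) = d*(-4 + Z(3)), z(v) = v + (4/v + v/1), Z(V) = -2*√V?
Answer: 965784732731/912609585933 - 11*√3/315881 ≈ 1.0582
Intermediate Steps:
z(v) = 2*v + 4/v (z(v) = v + (4/v + v*1) = v + (4/v + v) = v + (v + 4/v) = 2*v + 4/v)
p(a, d) = -8 + d*(-4 - 2*√3)
3057609/2889093 + p(466, z(-8))/(-947643) = 3057609/2889093 + (-8 - 4*(2*(-8) + 4/(-8)) - 2*(2*(-8) + 4/(-8))*√3)/(-947643) = 3057609*(1/2889093) + (-8 - 4*(-16 + 4*(-⅛)) - 2*(-16 + 4*(-⅛))*√3)*(-1/947643) = 1019203/963031 + (-8 - 4*(-16 - ½) - 2*(-16 - ½)*√3)*(-1/947643) = 1019203/963031 + (-8 - 4*(-33/2) - 2*(-33/2)*√3)*(-1/947643) = 1019203/963031 + (-8 + 66 + 33*√3)*(-1/947643) = 1019203/963031 + (58 + 33*√3)*(-1/947643) = 1019203/963031 + (-58/947643 - 11*√3/315881) = 965784732731/912609585933 - 11*√3/315881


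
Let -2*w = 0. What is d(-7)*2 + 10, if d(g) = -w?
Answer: 10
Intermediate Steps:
w = 0 (w = -½*0 = 0)
d(g) = 0 (d(g) = -1*0 = 0)
d(-7)*2 + 10 = 0*2 + 10 = 0 + 10 = 10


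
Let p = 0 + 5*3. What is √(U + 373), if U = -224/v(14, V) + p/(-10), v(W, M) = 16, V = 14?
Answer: √1430/2 ≈ 18.908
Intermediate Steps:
p = 15 (p = 0 + 15 = 15)
U = -31/2 (U = -224/16 + 15/(-10) = -224*1/16 + 15*(-⅒) = -14 - 3/2 = -31/2 ≈ -15.500)
√(U + 373) = √(-31/2 + 373) = √(715/2) = √1430/2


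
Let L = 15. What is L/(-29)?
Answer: -15/29 ≈ -0.51724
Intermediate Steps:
L/(-29) = 15/(-29) = -1/29*15 = -15/29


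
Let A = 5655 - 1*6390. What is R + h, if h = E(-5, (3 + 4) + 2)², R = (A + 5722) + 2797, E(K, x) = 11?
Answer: 7905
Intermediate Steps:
A = -735 (A = 5655 - 6390 = -735)
R = 7784 (R = (-735 + 5722) + 2797 = 4987 + 2797 = 7784)
h = 121 (h = 11² = 121)
R + h = 7784 + 121 = 7905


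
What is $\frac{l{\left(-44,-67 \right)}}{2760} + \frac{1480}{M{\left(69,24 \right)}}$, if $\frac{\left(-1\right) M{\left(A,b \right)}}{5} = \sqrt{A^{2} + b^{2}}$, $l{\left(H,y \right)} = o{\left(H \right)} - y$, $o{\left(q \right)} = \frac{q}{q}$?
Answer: $\frac{17}{690} - \frac{296 \sqrt{593}}{1779} \approx -4.0271$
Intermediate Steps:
$o{\left(q \right)} = 1$
$l{\left(H,y \right)} = 1 - y$
$M{\left(A,b \right)} = - 5 \sqrt{A^{2} + b^{2}}$
$\frac{l{\left(-44,-67 \right)}}{2760} + \frac{1480}{M{\left(69,24 \right)}} = \frac{1 - -67}{2760} + \frac{1480}{\left(-5\right) \sqrt{69^{2} + 24^{2}}} = \left(1 + 67\right) \frac{1}{2760} + \frac{1480}{\left(-5\right) \sqrt{4761 + 576}} = 68 \cdot \frac{1}{2760} + \frac{1480}{\left(-5\right) \sqrt{5337}} = \frac{17}{690} + \frac{1480}{\left(-5\right) 3 \sqrt{593}} = \frac{17}{690} + \frac{1480}{\left(-15\right) \sqrt{593}} = \frac{17}{690} + 1480 \left(- \frac{\sqrt{593}}{8895}\right) = \frac{17}{690} - \frac{296 \sqrt{593}}{1779}$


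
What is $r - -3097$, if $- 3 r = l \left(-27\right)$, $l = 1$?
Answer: $3106$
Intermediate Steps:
$r = 9$ ($r = - \frac{1 \left(-27\right)}{3} = \left(- \frac{1}{3}\right) \left(-27\right) = 9$)
$r - -3097 = 9 - -3097 = 9 + 3097 = 3106$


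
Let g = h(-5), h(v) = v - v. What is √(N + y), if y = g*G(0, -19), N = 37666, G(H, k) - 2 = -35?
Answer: √37666 ≈ 194.08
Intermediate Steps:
G(H, k) = -33 (G(H, k) = 2 - 35 = -33)
h(v) = 0
g = 0
y = 0 (y = 0*(-33) = 0)
√(N + y) = √(37666 + 0) = √37666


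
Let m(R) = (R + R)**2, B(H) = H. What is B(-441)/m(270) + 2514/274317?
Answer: 22670689/2962623600 ≈ 0.0076522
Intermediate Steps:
m(R) = 4*R**2 (m(R) = (2*R)**2 = 4*R**2)
B(-441)/m(270) + 2514/274317 = -441/(4*270**2) + 2514/274317 = -441/(4*72900) + 2514*(1/274317) = -441/291600 + 838/91439 = -441*1/291600 + 838/91439 = -49/32400 + 838/91439 = 22670689/2962623600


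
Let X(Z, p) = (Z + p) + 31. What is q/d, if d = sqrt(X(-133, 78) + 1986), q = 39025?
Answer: 39025*sqrt(218)/654 ≈ 881.04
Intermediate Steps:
X(Z, p) = 31 + Z + p
d = 3*sqrt(218) (d = sqrt((31 - 133 + 78) + 1986) = sqrt(-24 + 1986) = sqrt(1962) = 3*sqrt(218) ≈ 44.294)
q/d = 39025/((3*sqrt(218))) = 39025*(sqrt(218)/654) = 39025*sqrt(218)/654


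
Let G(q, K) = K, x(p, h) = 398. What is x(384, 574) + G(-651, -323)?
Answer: 75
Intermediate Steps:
x(384, 574) + G(-651, -323) = 398 - 323 = 75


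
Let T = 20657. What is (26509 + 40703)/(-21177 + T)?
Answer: -16803/130 ≈ -129.25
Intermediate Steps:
(26509 + 40703)/(-21177 + T) = (26509 + 40703)/(-21177 + 20657) = 67212/(-520) = 67212*(-1/520) = -16803/130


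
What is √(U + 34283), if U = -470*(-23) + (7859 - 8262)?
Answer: √44690 ≈ 211.40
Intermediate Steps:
U = 10407 (U = 10810 - 403 = 10407)
√(U + 34283) = √(10407 + 34283) = √44690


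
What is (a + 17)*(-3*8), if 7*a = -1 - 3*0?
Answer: -2832/7 ≈ -404.57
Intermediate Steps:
a = -⅐ (a = (-1 - 3*0)/7 = (-1 + 0)/7 = (⅐)*(-1) = -⅐ ≈ -0.14286)
(a + 17)*(-3*8) = (-⅐ + 17)*(-3*8) = (118/7)*(-24) = -2832/7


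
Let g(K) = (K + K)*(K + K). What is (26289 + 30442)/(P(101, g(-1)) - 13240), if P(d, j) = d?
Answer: -56731/13139 ≈ -4.3178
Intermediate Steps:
g(K) = 4*K² (g(K) = (2*K)*(2*K) = 4*K²)
(26289 + 30442)/(P(101, g(-1)) - 13240) = (26289 + 30442)/(101 - 13240) = 56731/(-13139) = 56731*(-1/13139) = -56731/13139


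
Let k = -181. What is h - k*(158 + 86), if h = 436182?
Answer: 480346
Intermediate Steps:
h - k*(158 + 86) = 436182 - (-181)*(158 + 86) = 436182 - (-181)*244 = 436182 - 1*(-44164) = 436182 + 44164 = 480346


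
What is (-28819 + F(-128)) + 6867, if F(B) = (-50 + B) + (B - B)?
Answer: -22130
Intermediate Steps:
F(B) = -50 + B (F(B) = (-50 + B) + 0 = -50 + B)
(-28819 + F(-128)) + 6867 = (-28819 + (-50 - 128)) + 6867 = (-28819 - 178) + 6867 = -28997 + 6867 = -22130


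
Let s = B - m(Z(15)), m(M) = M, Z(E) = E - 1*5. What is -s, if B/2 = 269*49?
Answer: -26352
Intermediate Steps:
Z(E) = -5 + E (Z(E) = E - 5 = -5 + E)
B = 26362 (B = 2*(269*49) = 2*13181 = 26362)
s = 26352 (s = 26362 - (-5 + 15) = 26362 - 1*10 = 26362 - 10 = 26352)
-s = -1*26352 = -26352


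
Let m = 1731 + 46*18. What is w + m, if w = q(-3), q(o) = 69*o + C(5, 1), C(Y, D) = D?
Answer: 2353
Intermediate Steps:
q(o) = 1 + 69*o (q(o) = 69*o + 1 = 1 + 69*o)
w = -206 (w = 1 + 69*(-3) = 1 - 207 = -206)
m = 2559 (m = 1731 + 828 = 2559)
w + m = -206 + 2559 = 2353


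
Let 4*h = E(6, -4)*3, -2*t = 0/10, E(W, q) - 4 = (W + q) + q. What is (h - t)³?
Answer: 27/8 ≈ 3.3750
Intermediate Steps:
E(W, q) = 4 + W + 2*q (E(W, q) = 4 + ((W + q) + q) = 4 + (W + 2*q) = 4 + W + 2*q)
t = 0 (t = -0/10 = -½*0 = 0)
h = 3/2 (h = ((4 + 6 + 2*(-4))*3)/4 = ((4 + 6 - 8)*3)/4 = (2*3)/4 = (¼)*6 = 3/2 ≈ 1.5000)
(h - t)³ = (3/2 - 1*0)³ = (3/2 + 0)³ = (3/2)³ = 27/8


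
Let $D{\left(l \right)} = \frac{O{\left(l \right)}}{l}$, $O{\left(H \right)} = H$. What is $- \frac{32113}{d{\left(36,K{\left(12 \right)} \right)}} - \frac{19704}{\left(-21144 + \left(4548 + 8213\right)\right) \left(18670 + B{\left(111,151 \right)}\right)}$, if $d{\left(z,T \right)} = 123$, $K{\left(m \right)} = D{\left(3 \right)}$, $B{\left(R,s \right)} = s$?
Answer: $- \frac{5066672490467}{19406502489} \approx -261.08$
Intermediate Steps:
$D{\left(l \right)} = 1$ ($D{\left(l \right)} = \frac{l}{l} = 1$)
$K{\left(m \right)} = 1$
$- \frac{32113}{d{\left(36,K{\left(12 \right)} \right)}} - \frac{19704}{\left(-21144 + \left(4548 + 8213\right)\right) \left(18670 + B{\left(111,151 \right)}\right)} = - \frac{32113}{123} - \frac{19704}{\left(-21144 + \left(4548 + 8213\right)\right) \left(18670 + 151\right)} = \left(-32113\right) \frac{1}{123} - \frac{19704}{\left(-21144 + 12761\right) 18821} = - \frac{32113}{123} - \frac{19704}{\left(-8383\right) 18821} = - \frac{32113}{123} - \frac{19704}{-157776443} = - \frac{32113}{123} - - \frac{19704}{157776443} = - \frac{32113}{123} + \frac{19704}{157776443} = - \frac{5066672490467}{19406502489}$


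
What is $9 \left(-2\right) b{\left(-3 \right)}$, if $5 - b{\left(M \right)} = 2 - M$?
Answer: $0$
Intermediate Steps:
$b{\left(M \right)} = 3 + M$ ($b{\left(M \right)} = 5 - \left(2 - M\right) = 5 + \left(-2 + M\right) = 3 + M$)
$9 \left(-2\right) b{\left(-3 \right)} = 9 \left(-2\right) \left(3 - 3\right) = \left(-18\right) 0 = 0$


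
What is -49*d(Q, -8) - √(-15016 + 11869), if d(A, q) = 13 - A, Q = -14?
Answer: -1323 - I*√3147 ≈ -1323.0 - 56.098*I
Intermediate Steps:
-49*d(Q, -8) - √(-15016 + 11869) = -49*(13 - 1*(-14)) - √(-15016 + 11869) = -49*(13 + 14) - √(-3147) = -49*27 - I*√3147 = -1323 - I*√3147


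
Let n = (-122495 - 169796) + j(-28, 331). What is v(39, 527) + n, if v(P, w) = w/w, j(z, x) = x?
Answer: -291959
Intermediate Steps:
v(P, w) = 1
n = -291960 (n = (-122495 - 169796) + 331 = -292291 + 331 = -291960)
v(39, 527) + n = 1 - 291960 = -291959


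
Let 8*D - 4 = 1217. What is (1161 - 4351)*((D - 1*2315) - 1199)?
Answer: 42891145/4 ≈ 1.0723e+7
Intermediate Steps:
D = 1221/8 (D = ½ + (⅛)*1217 = ½ + 1217/8 = 1221/8 ≈ 152.63)
(1161 - 4351)*((D - 1*2315) - 1199) = (1161 - 4351)*((1221/8 - 1*2315) - 1199) = -3190*((1221/8 - 2315) - 1199) = -3190*(-17299/8 - 1199) = -3190*(-26891/8) = 42891145/4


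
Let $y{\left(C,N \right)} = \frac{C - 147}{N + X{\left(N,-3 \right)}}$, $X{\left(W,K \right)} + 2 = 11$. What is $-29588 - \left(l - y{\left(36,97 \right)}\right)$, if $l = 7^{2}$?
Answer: $- \frac{3141633}{106} \approx -29638.0$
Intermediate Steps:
$X{\left(W,K \right)} = 9$ ($X{\left(W,K \right)} = -2 + 11 = 9$)
$l = 49$
$y{\left(C,N \right)} = \frac{-147 + C}{9 + N}$ ($y{\left(C,N \right)} = \frac{C - 147}{N + 9} = \frac{-147 + C}{9 + N}$)
$-29588 - \left(l - y{\left(36,97 \right)}\right) = -29588 - \left(49 - \frac{-147 + 36}{9 + 97}\right) = -29588 - \left(49 - \frac{1}{106} \left(-111\right)\right) = -29588 - \left(49 - - \frac{111}{106}\right) = -29588 - \left(49 + \frac{111}{106}\right) = -29588 - \frac{5305}{106} = - \frac{3141633}{106}$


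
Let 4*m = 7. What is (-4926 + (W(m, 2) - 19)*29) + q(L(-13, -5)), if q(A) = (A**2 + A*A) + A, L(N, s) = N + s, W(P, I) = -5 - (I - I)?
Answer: -4992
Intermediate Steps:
m = 7/4 (m = (1/4)*7 = 7/4 ≈ 1.7500)
W(P, I) = -5 (W(P, I) = -5 - 1*0 = -5 + 0 = -5)
q(A) = A + 2*A**2 (q(A) = (A**2 + A**2) + A = 2*A**2 + A = A + 2*A**2)
(-4926 + (W(m, 2) - 19)*29) + q(L(-13, -5)) = (-4926 + (-5 - 19)*29) + (-13 - 5)*(1 + 2*(-13 - 5)) = (-4926 - 24*29) - 18*(1 + 2*(-18)) = (-4926 - 696) - 18*(1 - 36) = -5622 - 18*(-35) = -5622 + 630 = -4992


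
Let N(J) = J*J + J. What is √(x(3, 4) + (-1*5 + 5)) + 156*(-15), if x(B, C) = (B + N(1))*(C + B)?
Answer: -2340 + √35 ≈ -2334.1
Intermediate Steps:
N(J) = J + J² (N(J) = J² + J = J + J²)
x(B, C) = (2 + B)*(B + C) (x(B, C) = (B + 1*(1 + 1))*(C + B) = (B + 1*2)*(B + C) = (B + 2)*(B + C) = (2 + B)*(B + C))
√(x(3, 4) + (-1*5 + 5)) + 156*(-15) = √((3² + 2*3 + 2*4 + 3*4) + (-1*5 + 5)) + 156*(-15) = √((9 + 6 + 8 + 12) + (-5 + 5)) - 2340 = √(35 + 0) - 2340 = √35 - 2340 = -2340 + √35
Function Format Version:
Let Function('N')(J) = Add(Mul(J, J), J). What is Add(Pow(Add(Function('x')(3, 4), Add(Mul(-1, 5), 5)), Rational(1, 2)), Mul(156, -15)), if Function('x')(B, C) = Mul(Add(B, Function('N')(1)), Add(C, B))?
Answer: Add(-2340, Pow(35, Rational(1, 2))) ≈ -2334.1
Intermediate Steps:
Function('N')(J) = Add(J, Pow(J, 2)) (Function('N')(J) = Add(Pow(J, 2), J) = Add(J, Pow(J, 2)))
Function('x')(B, C) = Mul(Add(2, B), Add(B, C)) (Function('x')(B, C) = Mul(Add(B, Mul(1, Add(1, 1))), Add(C, B)) = Mul(Add(B, Mul(1, 2)), Add(B, C)) = Mul(Add(B, 2), Add(B, C)) = Mul(Add(2, B), Add(B, C)))
Add(Pow(Add(Function('x')(3, 4), Add(Mul(-1, 5), 5)), Rational(1, 2)), Mul(156, -15)) = Add(Pow(Add(Add(Pow(3, 2), Mul(2, 3), Mul(2, 4), Mul(3, 4)), Add(Mul(-1, 5), 5)), Rational(1, 2)), Mul(156, -15)) = Add(Pow(Add(Add(9, 6, 8, 12), Add(-5, 5)), Rational(1, 2)), -2340) = Add(Pow(Add(35, 0), Rational(1, 2)), -2340) = Add(Pow(35, Rational(1, 2)), -2340) = Add(-2340, Pow(35, Rational(1, 2)))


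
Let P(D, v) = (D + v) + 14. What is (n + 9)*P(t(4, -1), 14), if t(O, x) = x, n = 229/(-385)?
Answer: 87372/385 ≈ 226.94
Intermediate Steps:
n = -229/385 (n = 229*(-1/385) = -229/385 ≈ -0.59480)
P(D, v) = 14 + D + v
(n + 9)*P(t(4, -1), 14) = (-229/385 + 9)*(14 - 1 + 14) = (3236/385)*27 = 87372/385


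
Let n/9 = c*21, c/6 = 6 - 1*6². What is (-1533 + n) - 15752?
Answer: -51305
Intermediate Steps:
c = -180 (c = 6*(6 - 1*6²) = 6*(6 - 1*36) = 6*(6 - 36) = 6*(-30) = -180)
n = -34020 (n = 9*(-180*21) = 9*(-3780) = -34020)
(-1533 + n) - 15752 = (-1533 - 34020) - 15752 = -35553 - 15752 = -51305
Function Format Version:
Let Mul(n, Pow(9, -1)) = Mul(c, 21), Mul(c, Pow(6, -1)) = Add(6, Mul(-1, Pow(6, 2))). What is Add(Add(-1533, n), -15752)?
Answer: -51305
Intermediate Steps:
c = -180 (c = Mul(6, Add(6, Mul(-1, Pow(6, 2)))) = Mul(6, Add(6, Mul(-1, 36))) = Mul(6, Add(6, -36)) = Mul(6, -30) = -180)
n = -34020 (n = Mul(9, Mul(-180, 21)) = Mul(9, -3780) = -34020)
Add(Add(-1533, n), -15752) = Add(Add(-1533, -34020), -15752) = Add(-35553, -15752) = -51305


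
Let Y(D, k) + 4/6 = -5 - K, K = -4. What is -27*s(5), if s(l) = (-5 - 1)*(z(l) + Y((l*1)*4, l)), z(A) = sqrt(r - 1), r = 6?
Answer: -270 + 162*sqrt(5) ≈ 92.243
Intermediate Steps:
z(A) = sqrt(5) (z(A) = sqrt(6 - 1) = sqrt(5))
Y(D, k) = -5/3 (Y(D, k) = -2/3 + (-5 - 1*(-4)) = -2/3 + (-5 + 4) = -2/3 - 1 = -5/3)
s(l) = 10 - 6*sqrt(5) (s(l) = (-5 - 1)*(sqrt(5) - 5/3) = -6*(-5/3 + sqrt(5)) = 10 - 6*sqrt(5))
-27*s(5) = -27*(10 - 6*sqrt(5)) = -270 + 162*sqrt(5)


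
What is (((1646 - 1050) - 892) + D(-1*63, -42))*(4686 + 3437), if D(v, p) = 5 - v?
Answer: -1852044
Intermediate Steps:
(((1646 - 1050) - 892) + D(-1*63, -42))*(4686 + 3437) = (((1646 - 1050) - 892) + (5 - (-1)*63))*(4686 + 3437) = ((596 - 892) + (5 - 1*(-63)))*8123 = (-296 + (5 + 63))*8123 = (-296 + 68)*8123 = -228*8123 = -1852044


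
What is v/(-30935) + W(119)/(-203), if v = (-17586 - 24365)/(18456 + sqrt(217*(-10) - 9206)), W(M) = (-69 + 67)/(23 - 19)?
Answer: 113040603386/44565069489045 - 41951*I*sqrt(79)/878129448060 ≈ 0.0025365 - 4.2462e-7*I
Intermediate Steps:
W(M) = -1/2 (W(M) = -2/4 = -2*1/4 = -1/2)
v = -41951/(18456 + 12*I*sqrt(79)) (v = -41951/(18456 + sqrt(-2170 - 9206)) = -41951/(18456 + sqrt(-11376)) = -41951/(18456 + 12*I*sqrt(79)) ≈ -2.273 + 0.013136*I)
v/(-30935) + W(119)/(-203) = (-32260319/14193138 + 41951*I*sqrt(79)/28386276)/(-30935) - 1/2/(-203) = (-32260319/14193138 + 41951*I*sqrt(79)/28386276)*(-1/30935) - 1/2*(-1/203) = (32260319/439064724030 - 41951*I*sqrt(79)/878129448060) + 1/406 = 113040603386/44565069489045 - 41951*I*sqrt(79)/878129448060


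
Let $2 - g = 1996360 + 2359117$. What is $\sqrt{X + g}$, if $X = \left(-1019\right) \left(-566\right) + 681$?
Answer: $2 i \sqrt{944510} \approx 1943.7 i$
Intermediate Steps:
$X = 577435$ ($X = 576754 + 681 = 577435$)
$g = -4355475$ ($g = 2 - \left(1996360 + 2359117\right) = 2 - 4355477 = -4355475$)
$\sqrt{X + g} = \sqrt{577435 - 4355475} = \sqrt{-3778040} = 2 i \sqrt{944510}$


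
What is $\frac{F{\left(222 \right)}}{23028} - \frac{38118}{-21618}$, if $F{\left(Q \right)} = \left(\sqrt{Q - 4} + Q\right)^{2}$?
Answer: $\frac{18036255}{4609438} + \frac{37 \sqrt{218}}{1919} \approx 4.1976$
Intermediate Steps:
$F{\left(Q \right)} = \left(Q + \sqrt{-4 + Q}\right)^{2}$ ($F{\left(Q \right)} = \left(\sqrt{-4 + Q} + Q\right)^{2} = \left(Q + \sqrt{-4 + Q}\right)^{2}$)
$\frac{F{\left(222 \right)}}{23028} - \frac{38118}{-21618} = \frac{\left(222 + \sqrt{-4 + 222}\right)^{2}}{23028} - \frac{38118}{-21618} = \left(222 + \sqrt{218}\right)^{2} \cdot \frac{1}{23028} - - \frac{6353}{3603} = \frac{\left(222 + \sqrt{218}\right)^{2}}{23028} + \frac{6353}{3603} = \frac{6353}{3603} + \frac{\left(222 + \sqrt{218}\right)^{2}}{23028}$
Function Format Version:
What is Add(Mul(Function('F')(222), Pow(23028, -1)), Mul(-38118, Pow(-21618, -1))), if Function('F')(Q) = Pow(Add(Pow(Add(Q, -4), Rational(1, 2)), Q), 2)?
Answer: Add(Rational(18036255, 4609438), Mul(Rational(37, 1919), Pow(218, Rational(1, 2)))) ≈ 4.1976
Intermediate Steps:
Function('F')(Q) = Pow(Add(Q, Pow(Add(-4, Q), Rational(1, 2))), 2) (Function('F')(Q) = Pow(Add(Pow(Add(-4, Q), Rational(1, 2)), Q), 2) = Pow(Add(Q, Pow(Add(-4, Q), Rational(1, 2))), 2))
Add(Mul(Function('F')(222), Pow(23028, -1)), Mul(-38118, Pow(-21618, -1))) = Add(Mul(Pow(Add(222, Pow(Add(-4, 222), Rational(1, 2))), 2), Pow(23028, -1)), Mul(-38118, Pow(-21618, -1))) = Add(Mul(Pow(Add(222, Pow(218, Rational(1, 2))), 2), Rational(1, 23028)), Mul(-38118, Rational(-1, 21618))) = Add(Mul(Rational(1, 23028), Pow(Add(222, Pow(218, Rational(1, 2))), 2)), Rational(6353, 3603)) = Add(Rational(6353, 3603), Mul(Rational(1, 23028), Pow(Add(222, Pow(218, Rational(1, 2))), 2)))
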